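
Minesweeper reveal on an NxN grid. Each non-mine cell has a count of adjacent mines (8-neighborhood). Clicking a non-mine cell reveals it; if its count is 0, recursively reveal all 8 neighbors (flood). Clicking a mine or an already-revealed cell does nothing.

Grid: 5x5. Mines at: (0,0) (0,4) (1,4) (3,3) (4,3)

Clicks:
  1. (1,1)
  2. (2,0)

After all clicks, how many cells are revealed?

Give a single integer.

Answer: 17

Derivation:
Click 1 (1,1) count=1: revealed 1 new [(1,1)] -> total=1
Click 2 (2,0) count=0: revealed 16 new [(0,1) (0,2) (0,3) (1,0) (1,2) (1,3) (2,0) (2,1) (2,2) (2,3) (3,0) (3,1) (3,2) (4,0) (4,1) (4,2)] -> total=17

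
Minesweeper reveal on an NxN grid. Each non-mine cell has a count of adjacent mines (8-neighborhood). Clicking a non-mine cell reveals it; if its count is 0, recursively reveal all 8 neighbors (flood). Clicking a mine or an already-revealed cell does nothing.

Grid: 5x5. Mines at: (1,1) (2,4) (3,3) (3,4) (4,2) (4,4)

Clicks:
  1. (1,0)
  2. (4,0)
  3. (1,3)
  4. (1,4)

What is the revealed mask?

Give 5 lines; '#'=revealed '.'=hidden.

Click 1 (1,0) count=1: revealed 1 new [(1,0)] -> total=1
Click 2 (4,0) count=0: revealed 6 new [(2,0) (2,1) (3,0) (3,1) (4,0) (4,1)] -> total=7
Click 3 (1,3) count=1: revealed 1 new [(1,3)] -> total=8
Click 4 (1,4) count=1: revealed 1 new [(1,4)] -> total=9

Answer: .....
#..##
##...
##...
##...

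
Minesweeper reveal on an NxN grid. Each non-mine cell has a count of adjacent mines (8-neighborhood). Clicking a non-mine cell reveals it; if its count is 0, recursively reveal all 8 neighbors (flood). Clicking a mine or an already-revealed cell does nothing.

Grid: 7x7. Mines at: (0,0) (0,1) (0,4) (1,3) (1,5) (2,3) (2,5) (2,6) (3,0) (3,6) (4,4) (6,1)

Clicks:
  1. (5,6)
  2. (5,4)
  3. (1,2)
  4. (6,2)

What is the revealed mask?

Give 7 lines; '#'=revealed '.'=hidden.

Click 1 (5,6) count=0: revealed 12 new [(4,5) (4,6) (5,2) (5,3) (5,4) (5,5) (5,6) (6,2) (6,3) (6,4) (6,5) (6,6)] -> total=12
Click 2 (5,4) count=1: revealed 0 new [(none)] -> total=12
Click 3 (1,2) count=3: revealed 1 new [(1,2)] -> total=13
Click 4 (6,2) count=1: revealed 0 new [(none)] -> total=13

Answer: .......
..#....
.......
.......
.....##
..#####
..#####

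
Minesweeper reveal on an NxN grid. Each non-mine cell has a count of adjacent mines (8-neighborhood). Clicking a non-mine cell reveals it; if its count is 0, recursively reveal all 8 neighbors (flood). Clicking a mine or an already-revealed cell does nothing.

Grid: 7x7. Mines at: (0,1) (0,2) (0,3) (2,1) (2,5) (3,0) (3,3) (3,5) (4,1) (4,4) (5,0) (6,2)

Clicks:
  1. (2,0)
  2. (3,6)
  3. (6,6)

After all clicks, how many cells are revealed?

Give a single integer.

Answer: 12

Derivation:
Click 1 (2,0) count=2: revealed 1 new [(2,0)] -> total=1
Click 2 (3,6) count=2: revealed 1 new [(3,6)] -> total=2
Click 3 (6,6) count=0: revealed 10 new [(4,5) (4,6) (5,3) (5,4) (5,5) (5,6) (6,3) (6,4) (6,5) (6,6)] -> total=12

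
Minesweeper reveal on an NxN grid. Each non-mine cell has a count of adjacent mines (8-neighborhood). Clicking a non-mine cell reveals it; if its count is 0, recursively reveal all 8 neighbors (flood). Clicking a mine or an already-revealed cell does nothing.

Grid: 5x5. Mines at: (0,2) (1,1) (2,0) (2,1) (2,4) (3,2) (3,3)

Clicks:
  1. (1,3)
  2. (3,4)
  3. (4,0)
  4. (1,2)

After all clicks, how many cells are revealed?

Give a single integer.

Answer: 7

Derivation:
Click 1 (1,3) count=2: revealed 1 new [(1,3)] -> total=1
Click 2 (3,4) count=2: revealed 1 new [(3,4)] -> total=2
Click 3 (4,0) count=0: revealed 4 new [(3,0) (3,1) (4,0) (4,1)] -> total=6
Click 4 (1,2) count=3: revealed 1 new [(1,2)] -> total=7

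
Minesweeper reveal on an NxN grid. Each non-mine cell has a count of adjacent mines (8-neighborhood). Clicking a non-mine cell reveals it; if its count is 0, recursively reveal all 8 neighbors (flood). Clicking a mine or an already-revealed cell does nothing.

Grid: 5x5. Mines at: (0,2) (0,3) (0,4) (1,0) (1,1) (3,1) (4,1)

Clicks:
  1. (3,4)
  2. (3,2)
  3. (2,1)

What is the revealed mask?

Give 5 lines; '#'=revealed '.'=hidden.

Click 1 (3,4) count=0: revealed 12 new [(1,2) (1,3) (1,4) (2,2) (2,3) (2,4) (3,2) (3,3) (3,4) (4,2) (4,3) (4,4)] -> total=12
Click 2 (3,2) count=2: revealed 0 new [(none)] -> total=12
Click 3 (2,1) count=3: revealed 1 new [(2,1)] -> total=13

Answer: .....
..###
.####
..###
..###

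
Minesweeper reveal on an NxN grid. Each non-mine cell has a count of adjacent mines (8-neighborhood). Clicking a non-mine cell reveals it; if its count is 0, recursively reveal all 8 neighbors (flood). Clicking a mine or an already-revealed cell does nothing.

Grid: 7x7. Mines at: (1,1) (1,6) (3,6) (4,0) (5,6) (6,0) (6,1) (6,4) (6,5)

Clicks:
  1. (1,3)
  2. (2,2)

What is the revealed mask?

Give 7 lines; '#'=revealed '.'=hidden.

Answer: ..####.
..####.
.#####.
.#####.
.#####.
.#####.
.......

Derivation:
Click 1 (1,3) count=0: revealed 28 new [(0,2) (0,3) (0,4) (0,5) (1,2) (1,3) (1,4) (1,5) (2,1) (2,2) (2,3) (2,4) (2,5) (3,1) (3,2) (3,3) (3,4) (3,5) (4,1) (4,2) (4,3) (4,4) (4,5) (5,1) (5,2) (5,3) (5,4) (5,5)] -> total=28
Click 2 (2,2) count=1: revealed 0 new [(none)] -> total=28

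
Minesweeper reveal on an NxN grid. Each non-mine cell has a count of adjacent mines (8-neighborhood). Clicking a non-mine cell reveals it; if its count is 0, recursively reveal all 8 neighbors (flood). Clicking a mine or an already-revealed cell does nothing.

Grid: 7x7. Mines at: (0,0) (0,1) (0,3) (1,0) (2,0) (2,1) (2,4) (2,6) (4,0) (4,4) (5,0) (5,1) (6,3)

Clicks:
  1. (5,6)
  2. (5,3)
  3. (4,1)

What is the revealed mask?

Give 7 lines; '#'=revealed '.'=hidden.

Answer: .......
.......
.......
.....##
.#...##
...####
....###

Derivation:
Click 1 (5,6) count=0: revealed 10 new [(3,5) (3,6) (4,5) (4,6) (5,4) (5,5) (5,6) (6,4) (6,5) (6,6)] -> total=10
Click 2 (5,3) count=2: revealed 1 new [(5,3)] -> total=11
Click 3 (4,1) count=3: revealed 1 new [(4,1)] -> total=12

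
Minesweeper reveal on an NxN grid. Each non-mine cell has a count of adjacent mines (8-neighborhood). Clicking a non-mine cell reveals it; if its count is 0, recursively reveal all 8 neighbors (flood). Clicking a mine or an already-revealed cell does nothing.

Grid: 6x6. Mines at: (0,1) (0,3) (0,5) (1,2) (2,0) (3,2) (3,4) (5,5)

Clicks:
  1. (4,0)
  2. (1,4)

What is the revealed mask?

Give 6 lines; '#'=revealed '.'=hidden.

Click 1 (4,0) count=0: revealed 12 new [(3,0) (3,1) (4,0) (4,1) (4,2) (4,3) (4,4) (5,0) (5,1) (5,2) (5,3) (5,4)] -> total=12
Click 2 (1,4) count=2: revealed 1 new [(1,4)] -> total=13

Answer: ......
....#.
......
##....
#####.
#####.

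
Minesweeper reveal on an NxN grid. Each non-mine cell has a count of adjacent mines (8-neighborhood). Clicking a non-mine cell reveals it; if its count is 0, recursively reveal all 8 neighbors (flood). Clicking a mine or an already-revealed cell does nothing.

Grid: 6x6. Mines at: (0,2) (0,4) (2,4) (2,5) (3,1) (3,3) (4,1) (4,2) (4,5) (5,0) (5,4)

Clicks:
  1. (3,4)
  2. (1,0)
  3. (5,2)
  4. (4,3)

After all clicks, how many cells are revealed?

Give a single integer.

Answer: 9

Derivation:
Click 1 (3,4) count=4: revealed 1 new [(3,4)] -> total=1
Click 2 (1,0) count=0: revealed 6 new [(0,0) (0,1) (1,0) (1,1) (2,0) (2,1)] -> total=7
Click 3 (5,2) count=2: revealed 1 new [(5,2)] -> total=8
Click 4 (4,3) count=3: revealed 1 new [(4,3)] -> total=9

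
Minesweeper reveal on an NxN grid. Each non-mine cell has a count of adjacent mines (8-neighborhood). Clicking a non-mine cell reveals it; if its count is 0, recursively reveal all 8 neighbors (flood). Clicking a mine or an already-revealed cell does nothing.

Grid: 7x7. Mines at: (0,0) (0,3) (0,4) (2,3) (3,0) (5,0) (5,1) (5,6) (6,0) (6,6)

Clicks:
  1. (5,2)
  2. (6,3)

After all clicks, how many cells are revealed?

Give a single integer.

Answer: 26

Derivation:
Click 1 (5,2) count=1: revealed 1 new [(5,2)] -> total=1
Click 2 (6,3) count=0: revealed 25 new [(0,5) (0,6) (1,4) (1,5) (1,6) (2,4) (2,5) (2,6) (3,2) (3,3) (3,4) (3,5) (3,6) (4,2) (4,3) (4,4) (4,5) (4,6) (5,3) (5,4) (5,5) (6,2) (6,3) (6,4) (6,5)] -> total=26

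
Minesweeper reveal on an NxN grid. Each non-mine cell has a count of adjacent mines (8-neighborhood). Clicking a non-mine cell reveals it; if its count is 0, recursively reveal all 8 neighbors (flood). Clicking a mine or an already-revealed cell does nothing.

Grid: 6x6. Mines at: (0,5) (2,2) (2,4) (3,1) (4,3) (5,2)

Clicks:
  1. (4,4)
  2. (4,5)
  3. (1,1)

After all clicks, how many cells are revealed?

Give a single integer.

Click 1 (4,4) count=1: revealed 1 new [(4,4)] -> total=1
Click 2 (4,5) count=0: revealed 5 new [(3,4) (3,5) (4,5) (5,4) (5,5)] -> total=6
Click 3 (1,1) count=1: revealed 1 new [(1,1)] -> total=7

Answer: 7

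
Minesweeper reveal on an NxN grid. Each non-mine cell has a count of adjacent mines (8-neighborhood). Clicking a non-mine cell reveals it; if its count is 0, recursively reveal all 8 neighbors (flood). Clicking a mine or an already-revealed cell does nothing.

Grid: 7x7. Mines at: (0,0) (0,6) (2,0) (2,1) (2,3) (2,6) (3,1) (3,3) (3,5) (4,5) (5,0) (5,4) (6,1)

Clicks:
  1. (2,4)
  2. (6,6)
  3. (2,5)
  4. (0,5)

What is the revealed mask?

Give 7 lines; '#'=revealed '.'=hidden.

Click 1 (2,4) count=3: revealed 1 new [(2,4)] -> total=1
Click 2 (6,6) count=0: revealed 4 new [(5,5) (5,6) (6,5) (6,6)] -> total=5
Click 3 (2,5) count=2: revealed 1 new [(2,5)] -> total=6
Click 4 (0,5) count=1: revealed 1 new [(0,5)] -> total=7

Answer: .....#.
.......
....##.
.......
.......
.....##
.....##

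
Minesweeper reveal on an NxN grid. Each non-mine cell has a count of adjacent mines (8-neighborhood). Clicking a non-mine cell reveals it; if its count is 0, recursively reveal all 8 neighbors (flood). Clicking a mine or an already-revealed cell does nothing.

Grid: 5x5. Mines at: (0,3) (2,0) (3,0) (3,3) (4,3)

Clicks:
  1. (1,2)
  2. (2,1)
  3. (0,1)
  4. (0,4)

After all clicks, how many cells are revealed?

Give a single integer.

Answer: 8

Derivation:
Click 1 (1,2) count=1: revealed 1 new [(1,2)] -> total=1
Click 2 (2,1) count=2: revealed 1 new [(2,1)] -> total=2
Click 3 (0,1) count=0: revealed 5 new [(0,0) (0,1) (0,2) (1,0) (1,1)] -> total=7
Click 4 (0,4) count=1: revealed 1 new [(0,4)] -> total=8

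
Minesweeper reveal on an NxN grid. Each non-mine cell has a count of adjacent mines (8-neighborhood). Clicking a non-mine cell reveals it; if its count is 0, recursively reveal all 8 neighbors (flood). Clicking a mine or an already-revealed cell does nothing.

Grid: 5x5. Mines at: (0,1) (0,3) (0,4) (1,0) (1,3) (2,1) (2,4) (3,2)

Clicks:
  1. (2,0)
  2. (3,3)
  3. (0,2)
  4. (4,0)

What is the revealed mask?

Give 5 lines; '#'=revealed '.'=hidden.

Click 1 (2,0) count=2: revealed 1 new [(2,0)] -> total=1
Click 2 (3,3) count=2: revealed 1 new [(3,3)] -> total=2
Click 3 (0,2) count=3: revealed 1 new [(0,2)] -> total=3
Click 4 (4,0) count=0: revealed 4 new [(3,0) (3,1) (4,0) (4,1)] -> total=7

Answer: ..#..
.....
#....
##.#.
##...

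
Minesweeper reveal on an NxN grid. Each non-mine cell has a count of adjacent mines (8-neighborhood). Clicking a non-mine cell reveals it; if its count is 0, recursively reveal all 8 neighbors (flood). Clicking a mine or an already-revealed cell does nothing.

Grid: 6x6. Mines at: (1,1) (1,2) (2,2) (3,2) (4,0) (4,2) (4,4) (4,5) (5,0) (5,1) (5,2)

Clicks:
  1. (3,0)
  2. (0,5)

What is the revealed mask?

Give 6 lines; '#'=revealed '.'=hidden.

Answer: ...###
...###
...###
#..###
......
......

Derivation:
Click 1 (3,0) count=1: revealed 1 new [(3,0)] -> total=1
Click 2 (0,5) count=0: revealed 12 new [(0,3) (0,4) (0,5) (1,3) (1,4) (1,5) (2,3) (2,4) (2,5) (3,3) (3,4) (3,5)] -> total=13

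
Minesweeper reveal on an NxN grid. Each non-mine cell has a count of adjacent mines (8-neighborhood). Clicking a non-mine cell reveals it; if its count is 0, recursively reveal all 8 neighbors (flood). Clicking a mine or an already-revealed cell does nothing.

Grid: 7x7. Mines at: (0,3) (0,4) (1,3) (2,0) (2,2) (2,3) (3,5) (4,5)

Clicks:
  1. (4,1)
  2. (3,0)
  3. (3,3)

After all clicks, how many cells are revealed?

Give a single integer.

Click 1 (4,1) count=0: revealed 24 new [(3,0) (3,1) (3,2) (3,3) (3,4) (4,0) (4,1) (4,2) (4,3) (4,4) (5,0) (5,1) (5,2) (5,3) (5,4) (5,5) (5,6) (6,0) (6,1) (6,2) (6,3) (6,4) (6,5) (6,6)] -> total=24
Click 2 (3,0) count=1: revealed 0 new [(none)] -> total=24
Click 3 (3,3) count=2: revealed 0 new [(none)] -> total=24

Answer: 24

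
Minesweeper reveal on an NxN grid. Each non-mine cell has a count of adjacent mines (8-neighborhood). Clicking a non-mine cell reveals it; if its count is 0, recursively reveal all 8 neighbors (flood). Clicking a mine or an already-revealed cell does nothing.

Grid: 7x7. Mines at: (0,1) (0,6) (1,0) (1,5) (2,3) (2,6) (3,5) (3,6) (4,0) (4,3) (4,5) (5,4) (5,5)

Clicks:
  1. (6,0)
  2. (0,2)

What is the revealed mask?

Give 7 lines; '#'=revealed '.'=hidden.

Click 1 (6,0) count=0: revealed 8 new [(5,0) (5,1) (5,2) (5,3) (6,0) (6,1) (6,2) (6,3)] -> total=8
Click 2 (0,2) count=1: revealed 1 new [(0,2)] -> total=9

Answer: ..#....
.......
.......
.......
.......
####...
####...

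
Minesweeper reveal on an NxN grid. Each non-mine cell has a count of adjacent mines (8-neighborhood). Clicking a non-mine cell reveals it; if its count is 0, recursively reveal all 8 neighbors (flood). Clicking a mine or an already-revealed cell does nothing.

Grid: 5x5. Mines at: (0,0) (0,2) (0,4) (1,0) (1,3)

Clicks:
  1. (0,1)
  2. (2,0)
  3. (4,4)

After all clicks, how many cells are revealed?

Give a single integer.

Click 1 (0,1) count=3: revealed 1 new [(0,1)] -> total=1
Click 2 (2,0) count=1: revealed 1 new [(2,0)] -> total=2
Click 3 (4,4) count=0: revealed 14 new [(2,1) (2,2) (2,3) (2,4) (3,0) (3,1) (3,2) (3,3) (3,4) (4,0) (4,1) (4,2) (4,3) (4,4)] -> total=16

Answer: 16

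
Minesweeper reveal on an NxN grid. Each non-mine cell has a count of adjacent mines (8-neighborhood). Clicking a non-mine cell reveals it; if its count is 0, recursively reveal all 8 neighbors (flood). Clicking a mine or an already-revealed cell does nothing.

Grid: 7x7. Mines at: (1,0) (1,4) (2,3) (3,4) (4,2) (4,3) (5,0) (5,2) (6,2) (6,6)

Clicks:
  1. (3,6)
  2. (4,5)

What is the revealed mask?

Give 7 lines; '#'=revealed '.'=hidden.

Answer: .....##
.....##
.....##
.....##
.....##
.....##
.......

Derivation:
Click 1 (3,6) count=0: revealed 12 new [(0,5) (0,6) (1,5) (1,6) (2,5) (2,6) (3,5) (3,6) (4,5) (4,6) (5,5) (5,6)] -> total=12
Click 2 (4,5) count=1: revealed 0 new [(none)] -> total=12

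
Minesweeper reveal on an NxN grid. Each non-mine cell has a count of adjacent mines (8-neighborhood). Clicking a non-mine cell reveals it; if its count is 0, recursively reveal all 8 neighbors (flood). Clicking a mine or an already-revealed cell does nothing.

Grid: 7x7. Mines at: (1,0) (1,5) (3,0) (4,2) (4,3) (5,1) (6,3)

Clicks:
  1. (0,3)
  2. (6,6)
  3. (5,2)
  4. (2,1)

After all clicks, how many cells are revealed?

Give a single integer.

Click 1 (0,3) count=0: revealed 16 new [(0,1) (0,2) (0,3) (0,4) (1,1) (1,2) (1,3) (1,4) (2,1) (2,2) (2,3) (2,4) (3,1) (3,2) (3,3) (3,4)] -> total=16
Click 2 (6,6) count=0: revealed 13 new [(2,5) (2,6) (3,5) (3,6) (4,4) (4,5) (4,6) (5,4) (5,5) (5,6) (6,4) (6,5) (6,6)] -> total=29
Click 3 (5,2) count=4: revealed 1 new [(5,2)] -> total=30
Click 4 (2,1) count=2: revealed 0 new [(none)] -> total=30

Answer: 30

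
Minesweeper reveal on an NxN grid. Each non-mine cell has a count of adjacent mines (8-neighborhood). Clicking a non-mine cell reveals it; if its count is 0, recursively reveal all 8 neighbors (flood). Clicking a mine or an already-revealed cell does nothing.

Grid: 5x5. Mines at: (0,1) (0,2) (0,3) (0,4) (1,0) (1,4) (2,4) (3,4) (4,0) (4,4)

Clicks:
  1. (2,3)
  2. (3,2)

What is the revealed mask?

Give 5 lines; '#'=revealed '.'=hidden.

Click 1 (2,3) count=3: revealed 1 new [(2,3)] -> total=1
Click 2 (3,2) count=0: revealed 11 new [(1,1) (1,2) (1,3) (2,1) (2,2) (3,1) (3,2) (3,3) (4,1) (4,2) (4,3)] -> total=12

Answer: .....
.###.
.###.
.###.
.###.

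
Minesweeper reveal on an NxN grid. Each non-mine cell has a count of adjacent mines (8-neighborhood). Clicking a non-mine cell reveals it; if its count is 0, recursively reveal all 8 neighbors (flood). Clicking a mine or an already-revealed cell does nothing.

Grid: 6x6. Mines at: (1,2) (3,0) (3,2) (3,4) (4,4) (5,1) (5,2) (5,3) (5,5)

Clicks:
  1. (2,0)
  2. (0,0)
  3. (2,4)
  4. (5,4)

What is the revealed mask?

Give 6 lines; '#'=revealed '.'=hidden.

Click 1 (2,0) count=1: revealed 1 new [(2,0)] -> total=1
Click 2 (0,0) count=0: revealed 5 new [(0,0) (0,1) (1,0) (1,1) (2,1)] -> total=6
Click 3 (2,4) count=1: revealed 1 new [(2,4)] -> total=7
Click 4 (5,4) count=3: revealed 1 new [(5,4)] -> total=8

Answer: ##....
##....
##..#.
......
......
....#.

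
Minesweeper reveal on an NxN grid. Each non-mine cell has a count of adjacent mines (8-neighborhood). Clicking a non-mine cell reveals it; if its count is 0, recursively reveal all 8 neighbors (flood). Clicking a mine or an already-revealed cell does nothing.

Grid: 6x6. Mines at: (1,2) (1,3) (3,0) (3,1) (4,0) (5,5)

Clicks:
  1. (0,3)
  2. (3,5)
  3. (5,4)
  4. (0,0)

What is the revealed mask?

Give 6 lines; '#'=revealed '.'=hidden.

Answer: ##.###
##..##
######
..####
.#####
.####.

Derivation:
Click 1 (0,3) count=2: revealed 1 new [(0,3)] -> total=1
Click 2 (3,5) count=0: revealed 21 new [(0,4) (0,5) (1,4) (1,5) (2,2) (2,3) (2,4) (2,5) (3,2) (3,3) (3,4) (3,5) (4,1) (4,2) (4,3) (4,4) (4,5) (5,1) (5,2) (5,3) (5,4)] -> total=22
Click 3 (5,4) count=1: revealed 0 new [(none)] -> total=22
Click 4 (0,0) count=0: revealed 6 new [(0,0) (0,1) (1,0) (1,1) (2,0) (2,1)] -> total=28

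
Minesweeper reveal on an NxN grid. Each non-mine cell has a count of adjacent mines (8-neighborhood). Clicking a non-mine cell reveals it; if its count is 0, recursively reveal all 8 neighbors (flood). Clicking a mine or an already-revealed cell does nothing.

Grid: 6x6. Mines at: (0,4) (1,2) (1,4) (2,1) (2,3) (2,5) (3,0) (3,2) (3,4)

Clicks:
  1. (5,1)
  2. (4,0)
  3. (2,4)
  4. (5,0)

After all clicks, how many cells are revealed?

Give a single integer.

Click 1 (5,1) count=0: revealed 12 new [(4,0) (4,1) (4,2) (4,3) (4,4) (4,5) (5,0) (5,1) (5,2) (5,3) (5,4) (5,5)] -> total=12
Click 2 (4,0) count=1: revealed 0 new [(none)] -> total=12
Click 3 (2,4) count=4: revealed 1 new [(2,4)] -> total=13
Click 4 (5,0) count=0: revealed 0 new [(none)] -> total=13

Answer: 13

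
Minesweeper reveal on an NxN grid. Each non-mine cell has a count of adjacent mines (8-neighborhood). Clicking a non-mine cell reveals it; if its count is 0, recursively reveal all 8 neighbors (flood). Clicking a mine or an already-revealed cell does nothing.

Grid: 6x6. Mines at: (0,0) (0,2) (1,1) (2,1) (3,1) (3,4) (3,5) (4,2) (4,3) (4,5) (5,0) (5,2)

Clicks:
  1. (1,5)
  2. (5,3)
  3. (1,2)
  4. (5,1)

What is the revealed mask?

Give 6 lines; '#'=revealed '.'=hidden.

Answer: ...###
..####
...###
......
......
.#.#..

Derivation:
Click 1 (1,5) count=0: revealed 9 new [(0,3) (0,4) (0,5) (1,3) (1,4) (1,5) (2,3) (2,4) (2,5)] -> total=9
Click 2 (5,3) count=3: revealed 1 new [(5,3)] -> total=10
Click 3 (1,2) count=3: revealed 1 new [(1,2)] -> total=11
Click 4 (5,1) count=3: revealed 1 new [(5,1)] -> total=12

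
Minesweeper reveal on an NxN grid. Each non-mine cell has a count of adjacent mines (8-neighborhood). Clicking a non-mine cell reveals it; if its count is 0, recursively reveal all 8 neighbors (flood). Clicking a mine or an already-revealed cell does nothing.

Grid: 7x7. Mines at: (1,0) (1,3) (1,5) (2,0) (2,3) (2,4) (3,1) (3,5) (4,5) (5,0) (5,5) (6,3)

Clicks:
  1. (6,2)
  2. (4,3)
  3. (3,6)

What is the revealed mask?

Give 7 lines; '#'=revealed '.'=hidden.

Click 1 (6,2) count=1: revealed 1 new [(6,2)] -> total=1
Click 2 (4,3) count=0: revealed 9 new [(3,2) (3,3) (3,4) (4,2) (4,3) (4,4) (5,2) (5,3) (5,4)] -> total=10
Click 3 (3,6) count=2: revealed 1 new [(3,6)] -> total=11

Answer: .......
.......
.......
..###.#
..###..
..###..
..#....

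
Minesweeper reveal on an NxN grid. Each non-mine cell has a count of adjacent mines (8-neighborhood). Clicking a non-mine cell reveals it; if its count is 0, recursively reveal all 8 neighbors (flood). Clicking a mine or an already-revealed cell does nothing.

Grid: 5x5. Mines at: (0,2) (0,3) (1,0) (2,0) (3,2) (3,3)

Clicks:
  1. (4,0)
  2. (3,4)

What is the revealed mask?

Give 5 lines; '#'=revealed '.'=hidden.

Answer: .....
.....
.....
##..#
##...

Derivation:
Click 1 (4,0) count=0: revealed 4 new [(3,0) (3,1) (4,0) (4,1)] -> total=4
Click 2 (3,4) count=1: revealed 1 new [(3,4)] -> total=5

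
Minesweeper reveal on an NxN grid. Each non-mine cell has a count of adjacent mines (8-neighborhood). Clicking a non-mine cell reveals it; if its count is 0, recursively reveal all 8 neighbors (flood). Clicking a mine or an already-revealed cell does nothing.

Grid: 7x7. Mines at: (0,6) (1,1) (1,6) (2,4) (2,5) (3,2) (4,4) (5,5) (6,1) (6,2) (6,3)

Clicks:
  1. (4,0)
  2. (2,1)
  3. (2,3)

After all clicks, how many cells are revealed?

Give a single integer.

Click 1 (4,0) count=0: revealed 8 new [(2,0) (2,1) (3,0) (3,1) (4,0) (4,1) (5,0) (5,1)] -> total=8
Click 2 (2,1) count=2: revealed 0 new [(none)] -> total=8
Click 3 (2,3) count=2: revealed 1 new [(2,3)] -> total=9

Answer: 9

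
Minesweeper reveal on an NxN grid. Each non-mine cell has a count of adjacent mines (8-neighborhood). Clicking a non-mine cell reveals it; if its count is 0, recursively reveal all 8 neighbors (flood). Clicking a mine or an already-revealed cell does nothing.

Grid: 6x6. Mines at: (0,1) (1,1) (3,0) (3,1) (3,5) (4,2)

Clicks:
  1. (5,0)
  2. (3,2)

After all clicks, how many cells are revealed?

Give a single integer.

Click 1 (5,0) count=0: revealed 4 new [(4,0) (4,1) (5,0) (5,1)] -> total=4
Click 2 (3,2) count=2: revealed 1 new [(3,2)] -> total=5

Answer: 5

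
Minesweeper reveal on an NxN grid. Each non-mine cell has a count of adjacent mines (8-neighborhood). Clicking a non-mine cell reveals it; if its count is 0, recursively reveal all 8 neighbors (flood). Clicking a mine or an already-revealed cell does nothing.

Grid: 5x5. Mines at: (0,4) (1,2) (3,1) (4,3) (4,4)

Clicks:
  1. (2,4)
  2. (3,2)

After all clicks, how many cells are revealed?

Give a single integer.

Answer: 7

Derivation:
Click 1 (2,4) count=0: revealed 6 new [(1,3) (1,4) (2,3) (2,4) (3,3) (3,4)] -> total=6
Click 2 (3,2) count=2: revealed 1 new [(3,2)] -> total=7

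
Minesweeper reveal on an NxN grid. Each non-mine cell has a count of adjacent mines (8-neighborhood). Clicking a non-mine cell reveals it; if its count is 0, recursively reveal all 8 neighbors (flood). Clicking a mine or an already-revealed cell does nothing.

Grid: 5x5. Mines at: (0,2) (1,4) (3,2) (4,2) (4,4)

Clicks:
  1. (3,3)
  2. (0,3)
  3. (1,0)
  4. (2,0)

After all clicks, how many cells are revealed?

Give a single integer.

Click 1 (3,3) count=3: revealed 1 new [(3,3)] -> total=1
Click 2 (0,3) count=2: revealed 1 new [(0,3)] -> total=2
Click 3 (1,0) count=0: revealed 10 new [(0,0) (0,1) (1,0) (1,1) (2,0) (2,1) (3,0) (3,1) (4,0) (4,1)] -> total=12
Click 4 (2,0) count=0: revealed 0 new [(none)] -> total=12

Answer: 12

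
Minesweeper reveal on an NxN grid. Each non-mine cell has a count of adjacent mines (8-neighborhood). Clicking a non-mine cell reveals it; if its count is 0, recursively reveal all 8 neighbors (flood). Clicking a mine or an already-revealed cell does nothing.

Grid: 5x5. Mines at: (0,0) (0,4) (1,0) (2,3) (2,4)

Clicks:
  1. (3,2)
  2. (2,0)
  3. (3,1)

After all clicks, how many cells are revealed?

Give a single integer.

Click 1 (3,2) count=1: revealed 1 new [(3,2)] -> total=1
Click 2 (2,0) count=1: revealed 1 new [(2,0)] -> total=2
Click 3 (3,1) count=0: revealed 11 new [(2,1) (2,2) (3,0) (3,1) (3,3) (3,4) (4,0) (4,1) (4,2) (4,3) (4,4)] -> total=13

Answer: 13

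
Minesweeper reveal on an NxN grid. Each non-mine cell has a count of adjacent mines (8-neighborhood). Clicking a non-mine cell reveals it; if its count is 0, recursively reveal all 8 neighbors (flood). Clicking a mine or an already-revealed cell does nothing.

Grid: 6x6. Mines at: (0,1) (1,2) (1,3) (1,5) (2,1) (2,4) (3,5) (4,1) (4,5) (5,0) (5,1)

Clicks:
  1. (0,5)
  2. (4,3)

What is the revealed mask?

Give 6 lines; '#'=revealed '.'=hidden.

Answer: .....#
......
......
..###.
..###.
..###.

Derivation:
Click 1 (0,5) count=1: revealed 1 new [(0,5)] -> total=1
Click 2 (4,3) count=0: revealed 9 new [(3,2) (3,3) (3,4) (4,2) (4,3) (4,4) (5,2) (5,3) (5,4)] -> total=10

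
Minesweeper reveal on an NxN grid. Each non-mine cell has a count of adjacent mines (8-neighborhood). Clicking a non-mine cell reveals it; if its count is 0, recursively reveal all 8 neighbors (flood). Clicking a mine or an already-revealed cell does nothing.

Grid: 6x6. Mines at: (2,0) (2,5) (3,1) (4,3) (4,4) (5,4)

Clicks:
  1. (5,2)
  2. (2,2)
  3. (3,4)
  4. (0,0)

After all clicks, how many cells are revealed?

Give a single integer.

Click 1 (5,2) count=1: revealed 1 new [(5,2)] -> total=1
Click 2 (2,2) count=1: revealed 1 new [(2,2)] -> total=2
Click 3 (3,4) count=3: revealed 1 new [(3,4)] -> total=3
Click 4 (0,0) count=0: revealed 17 new [(0,0) (0,1) (0,2) (0,3) (0,4) (0,5) (1,0) (1,1) (1,2) (1,3) (1,4) (1,5) (2,1) (2,3) (2,4) (3,2) (3,3)] -> total=20

Answer: 20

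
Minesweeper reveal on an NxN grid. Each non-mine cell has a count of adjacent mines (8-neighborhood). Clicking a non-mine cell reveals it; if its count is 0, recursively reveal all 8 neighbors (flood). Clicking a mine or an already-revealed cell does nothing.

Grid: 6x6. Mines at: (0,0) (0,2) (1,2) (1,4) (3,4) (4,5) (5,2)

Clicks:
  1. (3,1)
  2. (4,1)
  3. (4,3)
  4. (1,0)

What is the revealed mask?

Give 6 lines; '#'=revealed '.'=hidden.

Answer: ......
##....
####..
####..
####..
##....

Derivation:
Click 1 (3,1) count=0: revealed 16 new [(1,0) (1,1) (2,0) (2,1) (2,2) (2,3) (3,0) (3,1) (3,2) (3,3) (4,0) (4,1) (4,2) (4,3) (5,0) (5,1)] -> total=16
Click 2 (4,1) count=1: revealed 0 new [(none)] -> total=16
Click 3 (4,3) count=2: revealed 0 new [(none)] -> total=16
Click 4 (1,0) count=1: revealed 0 new [(none)] -> total=16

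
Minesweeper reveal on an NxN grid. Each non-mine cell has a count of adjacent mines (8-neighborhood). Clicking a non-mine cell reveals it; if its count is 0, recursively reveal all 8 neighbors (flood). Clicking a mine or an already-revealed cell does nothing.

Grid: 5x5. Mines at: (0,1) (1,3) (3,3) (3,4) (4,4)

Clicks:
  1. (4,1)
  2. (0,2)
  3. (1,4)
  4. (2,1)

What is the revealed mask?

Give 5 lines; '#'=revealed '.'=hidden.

Answer: ..#..
###.#
###..
###..
###..

Derivation:
Click 1 (4,1) count=0: revealed 12 new [(1,0) (1,1) (1,2) (2,0) (2,1) (2,2) (3,0) (3,1) (3,2) (4,0) (4,1) (4,2)] -> total=12
Click 2 (0,2) count=2: revealed 1 new [(0,2)] -> total=13
Click 3 (1,4) count=1: revealed 1 new [(1,4)] -> total=14
Click 4 (2,1) count=0: revealed 0 new [(none)] -> total=14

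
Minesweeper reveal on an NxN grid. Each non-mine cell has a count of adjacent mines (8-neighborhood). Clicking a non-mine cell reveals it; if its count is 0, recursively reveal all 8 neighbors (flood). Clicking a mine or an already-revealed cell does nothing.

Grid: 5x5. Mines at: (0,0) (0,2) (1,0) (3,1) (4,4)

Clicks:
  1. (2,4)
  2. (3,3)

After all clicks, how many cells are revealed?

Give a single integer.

Click 1 (2,4) count=0: revealed 11 new [(0,3) (0,4) (1,2) (1,3) (1,4) (2,2) (2,3) (2,4) (3,2) (3,3) (3,4)] -> total=11
Click 2 (3,3) count=1: revealed 0 new [(none)] -> total=11

Answer: 11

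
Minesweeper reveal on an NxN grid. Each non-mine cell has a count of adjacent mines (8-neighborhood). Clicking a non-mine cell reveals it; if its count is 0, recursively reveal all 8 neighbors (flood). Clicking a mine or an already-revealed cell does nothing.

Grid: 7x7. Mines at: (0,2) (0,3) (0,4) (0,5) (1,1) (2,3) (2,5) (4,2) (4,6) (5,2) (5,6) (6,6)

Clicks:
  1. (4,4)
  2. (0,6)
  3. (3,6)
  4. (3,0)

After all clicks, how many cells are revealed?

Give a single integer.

Click 1 (4,4) count=0: revealed 12 new [(3,3) (3,4) (3,5) (4,3) (4,4) (4,5) (5,3) (5,4) (5,5) (6,3) (6,4) (6,5)] -> total=12
Click 2 (0,6) count=1: revealed 1 new [(0,6)] -> total=13
Click 3 (3,6) count=2: revealed 1 new [(3,6)] -> total=14
Click 4 (3,0) count=0: revealed 10 new [(2,0) (2,1) (3,0) (3,1) (4,0) (4,1) (5,0) (5,1) (6,0) (6,1)] -> total=24

Answer: 24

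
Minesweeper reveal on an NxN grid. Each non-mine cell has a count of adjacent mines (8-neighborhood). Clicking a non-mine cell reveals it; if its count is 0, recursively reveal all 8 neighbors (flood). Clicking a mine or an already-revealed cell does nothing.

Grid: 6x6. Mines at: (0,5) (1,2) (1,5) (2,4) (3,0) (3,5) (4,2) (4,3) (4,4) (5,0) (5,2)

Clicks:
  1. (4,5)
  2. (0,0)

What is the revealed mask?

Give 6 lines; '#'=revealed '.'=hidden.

Click 1 (4,5) count=2: revealed 1 new [(4,5)] -> total=1
Click 2 (0,0) count=0: revealed 6 new [(0,0) (0,1) (1,0) (1,1) (2,0) (2,1)] -> total=7

Answer: ##....
##....
##....
......
.....#
......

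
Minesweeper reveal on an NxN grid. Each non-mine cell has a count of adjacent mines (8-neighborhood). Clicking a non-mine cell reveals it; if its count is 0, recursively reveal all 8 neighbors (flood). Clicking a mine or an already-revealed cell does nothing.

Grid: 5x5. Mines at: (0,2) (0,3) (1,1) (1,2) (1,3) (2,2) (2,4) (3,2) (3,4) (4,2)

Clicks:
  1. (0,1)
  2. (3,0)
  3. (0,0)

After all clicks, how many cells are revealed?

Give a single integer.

Click 1 (0,1) count=3: revealed 1 new [(0,1)] -> total=1
Click 2 (3,0) count=0: revealed 6 new [(2,0) (2,1) (3,0) (3,1) (4,0) (4,1)] -> total=7
Click 3 (0,0) count=1: revealed 1 new [(0,0)] -> total=8

Answer: 8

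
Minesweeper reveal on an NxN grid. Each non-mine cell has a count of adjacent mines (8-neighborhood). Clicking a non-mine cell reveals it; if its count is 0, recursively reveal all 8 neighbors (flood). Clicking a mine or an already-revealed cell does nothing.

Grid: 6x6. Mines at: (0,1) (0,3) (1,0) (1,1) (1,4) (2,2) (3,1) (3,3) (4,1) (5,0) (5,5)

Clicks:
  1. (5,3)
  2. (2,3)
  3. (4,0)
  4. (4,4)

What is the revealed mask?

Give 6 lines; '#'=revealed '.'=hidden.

Click 1 (5,3) count=0: revealed 6 new [(4,2) (4,3) (4,4) (5,2) (5,3) (5,4)] -> total=6
Click 2 (2,3) count=3: revealed 1 new [(2,3)] -> total=7
Click 3 (4,0) count=3: revealed 1 new [(4,0)] -> total=8
Click 4 (4,4) count=2: revealed 0 new [(none)] -> total=8

Answer: ......
......
...#..
......
#.###.
..###.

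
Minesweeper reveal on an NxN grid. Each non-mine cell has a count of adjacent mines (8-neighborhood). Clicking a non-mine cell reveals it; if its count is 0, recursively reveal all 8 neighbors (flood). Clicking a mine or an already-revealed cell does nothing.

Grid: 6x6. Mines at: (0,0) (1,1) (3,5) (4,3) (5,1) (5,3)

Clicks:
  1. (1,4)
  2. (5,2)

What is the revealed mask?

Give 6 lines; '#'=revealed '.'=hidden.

Click 1 (1,4) count=0: revealed 15 new [(0,2) (0,3) (0,4) (0,5) (1,2) (1,3) (1,4) (1,5) (2,2) (2,3) (2,4) (2,5) (3,2) (3,3) (3,4)] -> total=15
Click 2 (5,2) count=3: revealed 1 new [(5,2)] -> total=16

Answer: ..####
..####
..####
..###.
......
..#...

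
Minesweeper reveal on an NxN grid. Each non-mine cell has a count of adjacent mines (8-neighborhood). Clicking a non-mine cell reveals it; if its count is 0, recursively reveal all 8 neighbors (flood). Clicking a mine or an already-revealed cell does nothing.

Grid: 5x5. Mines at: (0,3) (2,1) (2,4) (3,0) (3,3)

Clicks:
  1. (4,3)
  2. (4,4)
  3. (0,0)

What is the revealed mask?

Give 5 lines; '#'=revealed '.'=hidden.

Answer: ###..
###..
.....
.....
...##

Derivation:
Click 1 (4,3) count=1: revealed 1 new [(4,3)] -> total=1
Click 2 (4,4) count=1: revealed 1 new [(4,4)] -> total=2
Click 3 (0,0) count=0: revealed 6 new [(0,0) (0,1) (0,2) (1,0) (1,1) (1,2)] -> total=8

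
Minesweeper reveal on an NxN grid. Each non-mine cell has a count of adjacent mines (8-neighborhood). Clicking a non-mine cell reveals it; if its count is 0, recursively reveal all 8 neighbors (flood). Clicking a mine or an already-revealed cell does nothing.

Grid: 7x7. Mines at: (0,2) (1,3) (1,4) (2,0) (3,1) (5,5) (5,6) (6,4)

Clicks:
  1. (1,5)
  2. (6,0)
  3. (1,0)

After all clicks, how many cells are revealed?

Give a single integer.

Click 1 (1,5) count=1: revealed 1 new [(1,5)] -> total=1
Click 2 (6,0) count=0: revealed 29 new [(0,5) (0,6) (1,6) (2,2) (2,3) (2,4) (2,5) (2,6) (3,2) (3,3) (3,4) (3,5) (3,6) (4,0) (4,1) (4,2) (4,3) (4,4) (4,5) (4,6) (5,0) (5,1) (5,2) (5,3) (5,4) (6,0) (6,1) (6,2) (6,3)] -> total=30
Click 3 (1,0) count=1: revealed 1 new [(1,0)] -> total=31

Answer: 31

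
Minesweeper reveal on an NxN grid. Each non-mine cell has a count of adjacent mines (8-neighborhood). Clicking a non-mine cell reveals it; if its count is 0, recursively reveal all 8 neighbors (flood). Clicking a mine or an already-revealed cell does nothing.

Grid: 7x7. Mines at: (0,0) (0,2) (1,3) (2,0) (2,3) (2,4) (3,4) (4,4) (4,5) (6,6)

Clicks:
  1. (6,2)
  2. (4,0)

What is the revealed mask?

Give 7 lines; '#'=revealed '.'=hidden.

Answer: .......
.......
.......
####...
####...
######.
######.

Derivation:
Click 1 (6,2) count=0: revealed 20 new [(3,0) (3,1) (3,2) (3,3) (4,0) (4,1) (4,2) (4,3) (5,0) (5,1) (5,2) (5,3) (5,4) (5,5) (6,0) (6,1) (6,2) (6,3) (6,4) (6,5)] -> total=20
Click 2 (4,0) count=0: revealed 0 new [(none)] -> total=20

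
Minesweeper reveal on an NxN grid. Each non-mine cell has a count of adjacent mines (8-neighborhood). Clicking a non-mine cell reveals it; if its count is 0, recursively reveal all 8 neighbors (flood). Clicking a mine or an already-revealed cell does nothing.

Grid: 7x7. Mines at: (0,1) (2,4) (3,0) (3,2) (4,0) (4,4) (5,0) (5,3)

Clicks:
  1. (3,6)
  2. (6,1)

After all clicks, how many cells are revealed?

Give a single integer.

Answer: 23

Derivation:
Click 1 (3,6) count=0: revealed 22 new [(0,2) (0,3) (0,4) (0,5) (0,6) (1,2) (1,3) (1,4) (1,5) (1,6) (2,5) (2,6) (3,5) (3,6) (4,5) (4,6) (5,4) (5,5) (5,6) (6,4) (6,5) (6,6)] -> total=22
Click 2 (6,1) count=1: revealed 1 new [(6,1)] -> total=23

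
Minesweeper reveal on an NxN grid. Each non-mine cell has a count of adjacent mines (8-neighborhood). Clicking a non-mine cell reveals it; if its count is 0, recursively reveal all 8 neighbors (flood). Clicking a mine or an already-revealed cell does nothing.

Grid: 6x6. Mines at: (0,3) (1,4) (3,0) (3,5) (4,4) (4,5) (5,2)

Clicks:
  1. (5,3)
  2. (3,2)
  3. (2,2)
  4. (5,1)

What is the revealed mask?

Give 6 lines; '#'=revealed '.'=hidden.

Click 1 (5,3) count=2: revealed 1 new [(5,3)] -> total=1
Click 2 (3,2) count=0: revealed 17 new [(0,0) (0,1) (0,2) (1,0) (1,1) (1,2) (1,3) (2,0) (2,1) (2,2) (2,3) (3,1) (3,2) (3,3) (4,1) (4,2) (4,3)] -> total=18
Click 3 (2,2) count=0: revealed 0 new [(none)] -> total=18
Click 4 (5,1) count=1: revealed 1 new [(5,1)] -> total=19

Answer: ###...
####..
####..
.###..
.###..
.#.#..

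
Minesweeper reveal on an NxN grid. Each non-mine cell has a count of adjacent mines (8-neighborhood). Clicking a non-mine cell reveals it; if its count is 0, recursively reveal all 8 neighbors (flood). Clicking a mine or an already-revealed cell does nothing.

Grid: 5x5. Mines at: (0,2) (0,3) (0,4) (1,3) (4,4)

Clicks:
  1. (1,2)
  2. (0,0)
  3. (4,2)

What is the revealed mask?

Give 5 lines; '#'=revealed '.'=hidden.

Answer: ##...
###..
####.
####.
####.

Derivation:
Click 1 (1,2) count=3: revealed 1 new [(1,2)] -> total=1
Click 2 (0,0) count=0: revealed 16 new [(0,0) (0,1) (1,0) (1,1) (2,0) (2,1) (2,2) (2,3) (3,0) (3,1) (3,2) (3,3) (4,0) (4,1) (4,2) (4,3)] -> total=17
Click 3 (4,2) count=0: revealed 0 new [(none)] -> total=17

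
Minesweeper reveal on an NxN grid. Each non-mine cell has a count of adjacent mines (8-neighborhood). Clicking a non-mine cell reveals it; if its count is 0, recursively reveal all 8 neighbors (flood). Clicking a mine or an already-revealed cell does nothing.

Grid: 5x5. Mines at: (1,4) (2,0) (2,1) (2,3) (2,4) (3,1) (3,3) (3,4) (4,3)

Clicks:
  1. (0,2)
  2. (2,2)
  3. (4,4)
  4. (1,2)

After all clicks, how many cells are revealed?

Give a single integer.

Click 1 (0,2) count=0: revealed 8 new [(0,0) (0,1) (0,2) (0,3) (1,0) (1,1) (1,2) (1,3)] -> total=8
Click 2 (2,2) count=4: revealed 1 new [(2,2)] -> total=9
Click 3 (4,4) count=3: revealed 1 new [(4,4)] -> total=10
Click 4 (1,2) count=2: revealed 0 new [(none)] -> total=10

Answer: 10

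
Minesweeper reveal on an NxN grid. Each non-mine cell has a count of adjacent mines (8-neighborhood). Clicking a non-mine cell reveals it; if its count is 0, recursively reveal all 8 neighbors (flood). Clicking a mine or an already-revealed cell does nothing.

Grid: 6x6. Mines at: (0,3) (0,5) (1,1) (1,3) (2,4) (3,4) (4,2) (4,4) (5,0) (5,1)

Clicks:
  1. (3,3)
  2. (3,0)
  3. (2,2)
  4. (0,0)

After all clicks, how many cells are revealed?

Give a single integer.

Answer: 9

Derivation:
Click 1 (3,3) count=4: revealed 1 new [(3,3)] -> total=1
Click 2 (3,0) count=0: revealed 6 new [(2,0) (2,1) (3,0) (3,1) (4,0) (4,1)] -> total=7
Click 3 (2,2) count=2: revealed 1 new [(2,2)] -> total=8
Click 4 (0,0) count=1: revealed 1 new [(0,0)] -> total=9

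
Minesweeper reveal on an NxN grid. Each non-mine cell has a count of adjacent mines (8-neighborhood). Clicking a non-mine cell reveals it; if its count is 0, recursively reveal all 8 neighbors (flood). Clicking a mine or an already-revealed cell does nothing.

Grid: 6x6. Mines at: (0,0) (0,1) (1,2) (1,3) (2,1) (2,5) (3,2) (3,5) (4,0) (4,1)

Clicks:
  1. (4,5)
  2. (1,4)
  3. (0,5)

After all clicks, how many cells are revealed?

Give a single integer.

Answer: 5

Derivation:
Click 1 (4,5) count=1: revealed 1 new [(4,5)] -> total=1
Click 2 (1,4) count=2: revealed 1 new [(1,4)] -> total=2
Click 3 (0,5) count=0: revealed 3 new [(0,4) (0,5) (1,5)] -> total=5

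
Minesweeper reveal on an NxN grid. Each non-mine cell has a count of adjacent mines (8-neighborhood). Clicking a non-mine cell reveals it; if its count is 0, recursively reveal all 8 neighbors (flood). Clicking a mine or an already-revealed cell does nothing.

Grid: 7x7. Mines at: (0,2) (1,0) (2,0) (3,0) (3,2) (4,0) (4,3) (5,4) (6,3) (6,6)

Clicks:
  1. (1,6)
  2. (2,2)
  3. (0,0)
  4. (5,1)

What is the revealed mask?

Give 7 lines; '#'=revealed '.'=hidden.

Answer: #..####
...####
..#####
...####
....###
.#...##
.......

Derivation:
Click 1 (1,6) count=0: revealed 21 new [(0,3) (0,4) (0,5) (0,6) (1,3) (1,4) (1,5) (1,6) (2,3) (2,4) (2,5) (2,6) (3,3) (3,4) (3,5) (3,6) (4,4) (4,5) (4,6) (5,5) (5,6)] -> total=21
Click 2 (2,2) count=1: revealed 1 new [(2,2)] -> total=22
Click 3 (0,0) count=1: revealed 1 new [(0,0)] -> total=23
Click 4 (5,1) count=1: revealed 1 new [(5,1)] -> total=24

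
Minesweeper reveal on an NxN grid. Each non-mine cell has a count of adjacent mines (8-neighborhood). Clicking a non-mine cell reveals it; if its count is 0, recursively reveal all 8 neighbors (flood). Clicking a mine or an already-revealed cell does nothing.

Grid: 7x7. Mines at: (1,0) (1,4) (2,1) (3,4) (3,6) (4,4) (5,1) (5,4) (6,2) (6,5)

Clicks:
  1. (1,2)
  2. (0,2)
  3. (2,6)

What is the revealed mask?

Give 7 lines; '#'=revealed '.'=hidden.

Click 1 (1,2) count=1: revealed 1 new [(1,2)] -> total=1
Click 2 (0,2) count=0: revealed 5 new [(0,1) (0,2) (0,3) (1,1) (1,3)] -> total=6
Click 3 (2,6) count=1: revealed 1 new [(2,6)] -> total=7

Answer: .###...
.###...
......#
.......
.......
.......
.......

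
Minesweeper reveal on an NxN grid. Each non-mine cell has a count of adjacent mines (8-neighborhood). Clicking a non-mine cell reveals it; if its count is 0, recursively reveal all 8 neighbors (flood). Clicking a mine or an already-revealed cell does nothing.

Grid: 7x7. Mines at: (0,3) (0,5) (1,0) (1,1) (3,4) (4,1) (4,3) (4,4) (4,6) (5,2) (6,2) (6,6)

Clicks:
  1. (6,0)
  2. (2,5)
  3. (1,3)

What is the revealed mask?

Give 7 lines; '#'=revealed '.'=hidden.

Answer: .......
...#...
.....#.
.......
.......
##.....
##.....

Derivation:
Click 1 (6,0) count=0: revealed 4 new [(5,0) (5,1) (6,0) (6,1)] -> total=4
Click 2 (2,5) count=1: revealed 1 new [(2,5)] -> total=5
Click 3 (1,3) count=1: revealed 1 new [(1,3)] -> total=6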